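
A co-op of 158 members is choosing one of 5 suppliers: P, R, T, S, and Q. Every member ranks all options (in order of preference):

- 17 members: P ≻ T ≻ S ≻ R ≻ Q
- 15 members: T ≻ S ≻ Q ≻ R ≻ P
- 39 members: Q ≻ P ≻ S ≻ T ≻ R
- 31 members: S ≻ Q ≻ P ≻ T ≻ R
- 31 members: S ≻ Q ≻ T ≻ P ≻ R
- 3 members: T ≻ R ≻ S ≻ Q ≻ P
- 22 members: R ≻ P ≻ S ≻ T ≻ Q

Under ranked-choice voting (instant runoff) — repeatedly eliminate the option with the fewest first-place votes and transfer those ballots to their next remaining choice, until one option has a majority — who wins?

S

Round 1: P 17, R 22, T 18, S 62, Q 39. Eliminate P.
Round 2: R 22, T 35, S 62, Q 39. Eliminate R.
Round 3: T 35, S 84, Q 39. S has a majority.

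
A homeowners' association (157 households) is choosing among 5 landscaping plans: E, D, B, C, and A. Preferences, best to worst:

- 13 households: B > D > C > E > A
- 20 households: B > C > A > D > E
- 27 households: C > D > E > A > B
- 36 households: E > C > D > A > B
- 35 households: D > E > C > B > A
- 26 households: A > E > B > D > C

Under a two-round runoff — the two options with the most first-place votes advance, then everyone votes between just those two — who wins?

Round 1 first-place votes: E 36, D 35, B 33, C 27, A 26.
E and D advance.
Runoff: E is preferred to D by 62 voters; D by 95.
D wins the runoff.

D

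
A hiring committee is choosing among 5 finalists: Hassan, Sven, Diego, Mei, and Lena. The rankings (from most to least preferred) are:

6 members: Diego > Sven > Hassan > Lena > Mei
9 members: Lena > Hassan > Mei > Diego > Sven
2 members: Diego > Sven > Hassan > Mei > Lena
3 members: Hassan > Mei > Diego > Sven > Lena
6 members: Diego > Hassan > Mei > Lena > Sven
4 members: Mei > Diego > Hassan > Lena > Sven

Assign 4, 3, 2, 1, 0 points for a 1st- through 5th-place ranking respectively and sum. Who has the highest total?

Hassan: 6·2 + 9·3 + 2·2 + 3·4 + 6·3 + 4·2 = 81
Sven: 6·3 + 9·0 + 2·3 + 3·1 + 6·0 + 4·0 = 27
Diego: 6·4 + 9·1 + 2·4 + 3·2 + 6·4 + 4·3 = 83
Mei: 6·0 + 9·2 + 2·1 + 3·3 + 6·2 + 4·4 = 57
Lena: 6·1 + 9·4 + 2·0 + 3·0 + 6·1 + 4·1 = 52
Diego has the highest Borda score (83).

Diego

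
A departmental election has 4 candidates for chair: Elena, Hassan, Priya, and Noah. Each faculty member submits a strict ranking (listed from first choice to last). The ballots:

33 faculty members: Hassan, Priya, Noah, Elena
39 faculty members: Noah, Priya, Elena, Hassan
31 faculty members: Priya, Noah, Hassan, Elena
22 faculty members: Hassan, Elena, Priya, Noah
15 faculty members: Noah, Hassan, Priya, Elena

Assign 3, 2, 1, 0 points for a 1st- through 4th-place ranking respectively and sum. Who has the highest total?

Priya

Elena: 33·0 + 39·1 + 31·0 + 22·2 + 15·0 = 83
Hassan: 33·3 + 39·0 + 31·1 + 22·3 + 15·2 = 226
Priya: 33·2 + 39·2 + 31·3 + 22·1 + 15·1 = 274
Noah: 33·1 + 39·3 + 31·2 + 22·0 + 15·3 = 257
Priya has the highest Borda score (274).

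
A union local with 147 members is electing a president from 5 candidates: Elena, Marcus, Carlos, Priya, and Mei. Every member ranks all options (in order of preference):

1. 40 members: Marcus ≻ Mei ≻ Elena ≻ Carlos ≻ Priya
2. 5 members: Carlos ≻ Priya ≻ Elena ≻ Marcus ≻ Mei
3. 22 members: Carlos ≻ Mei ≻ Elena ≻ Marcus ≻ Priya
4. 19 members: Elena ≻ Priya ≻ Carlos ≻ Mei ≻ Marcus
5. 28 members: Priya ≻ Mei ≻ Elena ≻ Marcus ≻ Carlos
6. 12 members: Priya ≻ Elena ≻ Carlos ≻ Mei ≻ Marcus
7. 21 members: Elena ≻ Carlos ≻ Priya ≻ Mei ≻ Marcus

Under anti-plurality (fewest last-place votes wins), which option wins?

Elena

Last-place votes: Elena 0, Marcus 52, Carlos 28, Priya 62, Mei 5.
Elena is ranked last by the fewest voters, so Elena wins.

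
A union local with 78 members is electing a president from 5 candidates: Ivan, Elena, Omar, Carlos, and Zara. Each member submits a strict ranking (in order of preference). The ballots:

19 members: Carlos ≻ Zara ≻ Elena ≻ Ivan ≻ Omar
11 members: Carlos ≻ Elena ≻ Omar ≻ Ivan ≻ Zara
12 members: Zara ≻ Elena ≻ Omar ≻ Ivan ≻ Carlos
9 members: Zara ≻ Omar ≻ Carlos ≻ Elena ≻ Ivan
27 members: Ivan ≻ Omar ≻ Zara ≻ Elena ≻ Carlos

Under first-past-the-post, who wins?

First-place votes: Ivan 27, Elena 0, Omar 0, Carlos 30, Zara 21.
Carlos has the most first-place votes.

Carlos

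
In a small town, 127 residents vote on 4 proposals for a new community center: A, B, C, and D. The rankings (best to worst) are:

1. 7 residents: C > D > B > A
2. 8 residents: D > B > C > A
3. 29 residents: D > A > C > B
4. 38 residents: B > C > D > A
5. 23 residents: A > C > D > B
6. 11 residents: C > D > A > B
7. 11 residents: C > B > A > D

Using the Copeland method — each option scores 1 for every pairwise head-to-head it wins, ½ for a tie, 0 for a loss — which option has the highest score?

C

A: loses to B, C, and D → score 0.
B: beats A; loses to C and D → score 1.
C: beats A, B, and D → score 3.
D: beats A and B; loses to C → score 2.
C has the best pairwise record.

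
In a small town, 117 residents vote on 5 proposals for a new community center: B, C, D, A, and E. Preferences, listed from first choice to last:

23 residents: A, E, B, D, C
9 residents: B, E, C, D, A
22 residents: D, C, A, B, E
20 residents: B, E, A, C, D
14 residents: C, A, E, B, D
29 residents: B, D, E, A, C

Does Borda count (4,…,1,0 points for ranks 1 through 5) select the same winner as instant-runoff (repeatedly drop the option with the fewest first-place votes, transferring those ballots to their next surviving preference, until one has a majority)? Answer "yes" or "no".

no

Borda — scores: B 314, C 160, D 207, A 247, E 242. Winner: B.
Instant-runoff — R1 B 58, C 14, D 22, A 23, E 0 (E out); R2 B 58, C 14, D 22, A 23 (C out); R3 B 58, D 22, A 37 (D out); R4 B 58, A 59 (A winner). Winner: A.
The two methods disagree.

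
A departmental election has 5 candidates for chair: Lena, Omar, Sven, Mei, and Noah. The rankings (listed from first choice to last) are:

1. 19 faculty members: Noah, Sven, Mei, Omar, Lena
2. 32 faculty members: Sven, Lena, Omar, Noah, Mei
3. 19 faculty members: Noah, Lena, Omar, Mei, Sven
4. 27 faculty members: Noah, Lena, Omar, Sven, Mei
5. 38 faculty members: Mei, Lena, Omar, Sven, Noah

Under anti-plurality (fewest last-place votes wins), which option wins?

Last-place votes: Lena 19, Omar 0, Sven 19, Mei 59, Noah 38.
Omar is ranked last by the fewest voters, so Omar wins.

Omar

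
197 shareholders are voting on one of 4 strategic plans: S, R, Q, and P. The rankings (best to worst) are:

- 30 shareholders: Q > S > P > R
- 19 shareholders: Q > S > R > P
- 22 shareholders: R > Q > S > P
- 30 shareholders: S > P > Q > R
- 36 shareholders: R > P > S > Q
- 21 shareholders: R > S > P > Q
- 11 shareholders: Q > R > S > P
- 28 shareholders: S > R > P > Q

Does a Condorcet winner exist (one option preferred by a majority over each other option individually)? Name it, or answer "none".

S

S vs R: 107–90 for S.
S vs Q: 115–82 for S.
S vs P: 161–36 for S.
S beats every other option head-to-head.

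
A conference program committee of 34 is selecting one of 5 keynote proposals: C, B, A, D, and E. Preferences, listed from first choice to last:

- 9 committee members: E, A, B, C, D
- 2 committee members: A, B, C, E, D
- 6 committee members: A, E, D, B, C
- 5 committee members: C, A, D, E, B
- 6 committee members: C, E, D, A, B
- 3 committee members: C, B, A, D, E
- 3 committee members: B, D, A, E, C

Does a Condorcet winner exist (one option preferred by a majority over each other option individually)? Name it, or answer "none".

A

A vs C: 20–14 for A.
A vs B: 28–6 for A.
A vs D: 25–9 for A.
A vs E: 19–15 for A.
A beats every other option head-to-head.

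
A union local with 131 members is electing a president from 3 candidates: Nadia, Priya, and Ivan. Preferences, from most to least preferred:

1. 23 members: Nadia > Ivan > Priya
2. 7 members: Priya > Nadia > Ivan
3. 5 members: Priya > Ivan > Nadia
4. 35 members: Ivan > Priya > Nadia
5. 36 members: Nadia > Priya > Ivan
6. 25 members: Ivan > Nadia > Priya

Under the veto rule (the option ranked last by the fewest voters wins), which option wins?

Last-place votes: Nadia 40, Priya 48, Ivan 43.
Nadia is ranked last by the fewest voters, so Nadia wins.

Nadia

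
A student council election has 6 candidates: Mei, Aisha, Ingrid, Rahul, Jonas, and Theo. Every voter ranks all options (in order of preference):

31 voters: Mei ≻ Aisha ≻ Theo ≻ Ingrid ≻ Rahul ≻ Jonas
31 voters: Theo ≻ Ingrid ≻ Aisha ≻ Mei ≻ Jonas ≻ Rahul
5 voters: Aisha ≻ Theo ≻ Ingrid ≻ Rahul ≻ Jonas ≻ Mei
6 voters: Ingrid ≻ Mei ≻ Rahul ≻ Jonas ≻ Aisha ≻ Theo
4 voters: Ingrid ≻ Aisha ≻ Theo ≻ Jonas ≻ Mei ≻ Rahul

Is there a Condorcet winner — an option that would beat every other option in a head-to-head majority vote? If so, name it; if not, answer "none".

none

Checking pairwise contests:
Aisha beats Mei 40–37.
Ingrid beats Aisha 41–36.
Theo beats Ingrid 67–10.
Mei beats Rahul 72–5.
Mei beats Jonas 68–9.
Aisha beats Theo 46–31.
Every option loses at least one head-to-head, so there is no Condorcet winner.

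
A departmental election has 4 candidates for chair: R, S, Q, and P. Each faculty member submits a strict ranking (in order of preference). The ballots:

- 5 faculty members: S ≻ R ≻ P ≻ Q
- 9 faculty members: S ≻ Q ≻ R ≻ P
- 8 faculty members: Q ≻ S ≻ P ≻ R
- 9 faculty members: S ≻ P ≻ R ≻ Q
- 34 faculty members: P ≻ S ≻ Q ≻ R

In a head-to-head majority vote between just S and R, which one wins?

S

Voters preferring S to R: 65; preferring R to S: 0.
S wins the head-to-head.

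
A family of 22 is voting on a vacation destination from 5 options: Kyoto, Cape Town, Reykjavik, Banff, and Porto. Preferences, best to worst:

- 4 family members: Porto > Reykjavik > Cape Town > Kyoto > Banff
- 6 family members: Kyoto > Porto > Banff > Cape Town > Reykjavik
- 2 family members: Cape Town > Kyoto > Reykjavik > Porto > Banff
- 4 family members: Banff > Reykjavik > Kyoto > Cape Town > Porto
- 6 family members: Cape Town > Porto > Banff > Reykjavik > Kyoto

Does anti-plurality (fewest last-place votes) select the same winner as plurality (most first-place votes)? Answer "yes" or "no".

yes

Anti-plurality — last-place votes: Kyoto 6, Cape Town 0, Reykjavik 6, Banff 6, Porto 4. Winner: Cape Town.
Plurality — first-place votes: Kyoto 6, Cape Town 8, Reykjavik 0, Banff 4, Porto 4. Winner: Cape Town.
The two methods agree.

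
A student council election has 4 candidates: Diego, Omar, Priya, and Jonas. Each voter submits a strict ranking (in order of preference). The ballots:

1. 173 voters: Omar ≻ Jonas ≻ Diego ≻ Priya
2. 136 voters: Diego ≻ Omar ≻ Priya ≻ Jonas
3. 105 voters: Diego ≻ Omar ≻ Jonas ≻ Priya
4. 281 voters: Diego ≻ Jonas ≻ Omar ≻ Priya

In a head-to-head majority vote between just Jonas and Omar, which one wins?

Omar

Voters preferring Jonas to Omar: 281; preferring Omar to Jonas: 414.
Omar wins the head-to-head.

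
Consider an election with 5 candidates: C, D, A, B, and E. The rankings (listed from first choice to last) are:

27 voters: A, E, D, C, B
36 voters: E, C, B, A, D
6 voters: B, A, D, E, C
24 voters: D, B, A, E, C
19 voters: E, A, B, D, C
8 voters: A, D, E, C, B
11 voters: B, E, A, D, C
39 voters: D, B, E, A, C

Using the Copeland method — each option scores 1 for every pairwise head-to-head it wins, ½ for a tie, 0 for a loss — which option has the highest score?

C: loses to D, A, B, and E → score 0.
D: beats C and B; loses to A and E → score 2.
A: beats C and D; loses to B and E → score 2.
B: beats C and A; loses to D and E → score 2.
E: beats C, D, A, and B → score 4.
E has the best pairwise record.

E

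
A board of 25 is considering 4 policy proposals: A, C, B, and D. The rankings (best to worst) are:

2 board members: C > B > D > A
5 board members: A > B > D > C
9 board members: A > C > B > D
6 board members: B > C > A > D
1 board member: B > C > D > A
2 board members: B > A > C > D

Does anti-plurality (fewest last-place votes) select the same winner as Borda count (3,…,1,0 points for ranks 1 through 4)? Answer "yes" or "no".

Anti-plurality — last-place votes: A 3, C 5, B 0, D 17. Winner: B.
Borda — scores: A 52, C 40, B 50, D 8. Winner: A.
The two methods disagree.

no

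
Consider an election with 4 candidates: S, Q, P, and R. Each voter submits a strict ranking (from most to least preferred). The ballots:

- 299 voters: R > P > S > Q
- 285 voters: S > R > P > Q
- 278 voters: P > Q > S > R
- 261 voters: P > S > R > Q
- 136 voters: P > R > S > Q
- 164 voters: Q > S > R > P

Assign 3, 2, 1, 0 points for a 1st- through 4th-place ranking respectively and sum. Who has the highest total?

P

S: 299·1 + 285·3 + 278·1 + 261·2 + 136·1 + 164·2 = 2418
Q: 299·0 + 285·0 + 278·2 + 261·0 + 136·0 + 164·3 = 1048
P: 299·2 + 285·1 + 278·3 + 261·3 + 136·3 + 164·0 = 2908
R: 299·3 + 285·2 + 278·0 + 261·1 + 136·2 + 164·1 = 2164
P has the highest Borda score (2908).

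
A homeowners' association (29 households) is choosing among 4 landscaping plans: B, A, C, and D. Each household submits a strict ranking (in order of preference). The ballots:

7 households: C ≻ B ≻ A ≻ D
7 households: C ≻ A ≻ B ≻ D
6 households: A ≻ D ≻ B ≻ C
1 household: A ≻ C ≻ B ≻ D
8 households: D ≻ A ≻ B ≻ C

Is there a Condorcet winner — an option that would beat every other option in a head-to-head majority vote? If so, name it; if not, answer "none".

A vs B: 22–7 for A.
A vs C: 15–14 for A.
A vs D: 21–8 for A.
A beats every other option head-to-head.

A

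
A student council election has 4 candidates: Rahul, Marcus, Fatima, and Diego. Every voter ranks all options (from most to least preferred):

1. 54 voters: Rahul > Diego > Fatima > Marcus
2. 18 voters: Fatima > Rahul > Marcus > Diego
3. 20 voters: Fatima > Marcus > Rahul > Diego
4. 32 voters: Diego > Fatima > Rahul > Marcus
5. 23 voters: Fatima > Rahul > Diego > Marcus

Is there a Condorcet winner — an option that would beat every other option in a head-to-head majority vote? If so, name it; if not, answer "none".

none

Checking pairwise contests:
Fatima beats Rahul 93–54.
Rahul beats Marcus 127–20.
Diego beats Fatima 86–61.
Rahul beats Diego 115–32.
Every option loses at least one head-to-head, so there is no Condorcet winner.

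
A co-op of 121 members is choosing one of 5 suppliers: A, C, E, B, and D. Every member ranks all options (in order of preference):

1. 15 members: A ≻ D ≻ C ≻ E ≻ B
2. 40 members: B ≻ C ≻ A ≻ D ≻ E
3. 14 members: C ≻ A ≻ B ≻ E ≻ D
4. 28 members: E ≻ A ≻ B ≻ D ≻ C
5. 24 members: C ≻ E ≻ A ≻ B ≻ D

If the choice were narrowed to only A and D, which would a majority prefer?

A

Voters preferring A to D: 121; preferring D to A: 0.
A wins the head-to-head.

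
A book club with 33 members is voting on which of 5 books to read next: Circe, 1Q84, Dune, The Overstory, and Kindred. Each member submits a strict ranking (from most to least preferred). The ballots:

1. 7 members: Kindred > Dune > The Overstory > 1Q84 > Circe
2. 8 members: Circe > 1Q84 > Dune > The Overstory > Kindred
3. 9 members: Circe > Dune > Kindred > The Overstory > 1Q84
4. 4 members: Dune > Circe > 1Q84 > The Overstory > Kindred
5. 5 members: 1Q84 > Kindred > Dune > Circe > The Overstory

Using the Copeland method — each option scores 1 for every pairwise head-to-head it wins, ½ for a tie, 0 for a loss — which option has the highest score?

Circe: beats 1Q84, Dune, The Overstory, and Kindred → score 4.
1Q84: beats The Overstory and Kindred; loses to Circe and Dune → score 2.
Dune: beats 1Q84, The Overstory, and Kindred; loses to Circe → score 3.
The Overstory: loses to Circe, 1Q84, Dune, and Kindred → score 0.
Kindred: beats The Overstory; loses to Circe, 1Q84, and Dune → score 1.
Circe has the best pairwise record.

Circe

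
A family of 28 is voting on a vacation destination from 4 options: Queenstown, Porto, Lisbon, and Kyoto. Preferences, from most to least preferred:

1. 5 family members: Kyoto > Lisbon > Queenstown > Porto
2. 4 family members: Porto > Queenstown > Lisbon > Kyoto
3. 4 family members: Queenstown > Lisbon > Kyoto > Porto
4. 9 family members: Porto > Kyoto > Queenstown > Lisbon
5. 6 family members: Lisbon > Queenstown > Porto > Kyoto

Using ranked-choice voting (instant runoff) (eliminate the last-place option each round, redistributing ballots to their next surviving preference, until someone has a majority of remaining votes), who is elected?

Lisbon

Round 1: Queenstown 4, Porto 13, Lisbon 6, Kyoto 5. Eliminate Queenstown.
Round 2: Porto 13, Lisbon 10, Kyoto 5. Eliminate Kyoto.
Round 3: Porto 13, Lisbon 15. Lisbon has a majority.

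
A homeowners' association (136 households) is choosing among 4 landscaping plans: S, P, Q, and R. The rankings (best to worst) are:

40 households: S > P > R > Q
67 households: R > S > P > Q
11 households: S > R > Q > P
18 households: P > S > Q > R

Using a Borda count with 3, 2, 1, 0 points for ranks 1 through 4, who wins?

S

S: 40·3 + 67·2 + 11·3 + 18·2 = 323
P: 40·2 + 67·1 + 11·0 + 18·3 = 201
Q: 40·0 + 67·0 + 11·1 + 18·1 = 29
R: 40·1 + 67·3 + 11·2 + 18·0 = 263
S has the highest Borda score (323).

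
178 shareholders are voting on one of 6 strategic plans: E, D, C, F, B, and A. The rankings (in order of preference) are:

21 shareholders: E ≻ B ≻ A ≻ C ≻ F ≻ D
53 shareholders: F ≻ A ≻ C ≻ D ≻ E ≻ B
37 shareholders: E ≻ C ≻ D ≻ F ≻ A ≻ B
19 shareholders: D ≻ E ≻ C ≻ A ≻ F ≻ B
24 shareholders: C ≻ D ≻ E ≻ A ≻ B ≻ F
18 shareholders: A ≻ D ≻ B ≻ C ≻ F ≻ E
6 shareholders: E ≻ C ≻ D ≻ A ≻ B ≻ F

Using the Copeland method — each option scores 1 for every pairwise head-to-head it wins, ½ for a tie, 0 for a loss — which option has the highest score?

E: beats F, B, and A; loses to D and C → score 3.
D: beats E, F, and B; loses to C and A → score 3.
C: beats E, D, F, and B; loses to A → score 4.
F: beats B and A; loses to E, D, and C → score 2.
B: loses to E, D, C, F, and A → score 0.
A: beats D, C, and B; loses to E and F → score 3.
C has the best pairwise record.

C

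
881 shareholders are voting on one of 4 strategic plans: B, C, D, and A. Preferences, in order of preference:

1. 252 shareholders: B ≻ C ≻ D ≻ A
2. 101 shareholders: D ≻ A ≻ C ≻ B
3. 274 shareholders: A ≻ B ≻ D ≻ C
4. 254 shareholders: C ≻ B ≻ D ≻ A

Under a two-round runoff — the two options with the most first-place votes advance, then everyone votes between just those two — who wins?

C

Round 1 first-place votes: B 252, C 254, D 101, A 274.
A and C advance.
Runoff: A is preferred to C by 375 voters; C by 506.
C wins the runoff.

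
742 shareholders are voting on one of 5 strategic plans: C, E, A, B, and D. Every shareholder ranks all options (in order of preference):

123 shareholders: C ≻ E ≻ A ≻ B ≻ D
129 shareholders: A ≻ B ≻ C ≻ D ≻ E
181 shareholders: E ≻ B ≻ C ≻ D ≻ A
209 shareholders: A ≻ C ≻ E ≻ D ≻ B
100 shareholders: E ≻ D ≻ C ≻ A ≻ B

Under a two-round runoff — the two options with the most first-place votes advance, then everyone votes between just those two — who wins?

E

Round 1 first-place votes: C 123, E 281, A 338, B 0, D 0.
A and E advance.
Runoff: A is preferred to E by 338 voters; E by 404.
E wins the runoff.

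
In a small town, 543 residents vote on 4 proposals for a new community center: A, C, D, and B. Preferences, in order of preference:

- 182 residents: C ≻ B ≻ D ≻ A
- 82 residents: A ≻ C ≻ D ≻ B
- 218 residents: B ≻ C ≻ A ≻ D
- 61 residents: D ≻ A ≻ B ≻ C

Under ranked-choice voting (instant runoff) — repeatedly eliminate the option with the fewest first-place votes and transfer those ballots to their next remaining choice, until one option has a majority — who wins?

Round 1: A 82, C 182, D 61, B 218. Eliminate D.
Round 2: A 143, C 182, B 218. Eliminate A.
Round 3: C 264, B 279. B has a majority.

B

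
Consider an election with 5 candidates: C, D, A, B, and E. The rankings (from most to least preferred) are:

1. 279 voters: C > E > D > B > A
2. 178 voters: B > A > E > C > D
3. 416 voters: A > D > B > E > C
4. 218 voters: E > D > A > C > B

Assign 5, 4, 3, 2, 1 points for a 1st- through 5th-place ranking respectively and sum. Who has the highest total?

A

C: 279·5 + 178·2 + 416·1 + 218·2 = 2603
D: 279·3 + 178·1 + 416·4 + 218·4 = 3551
A: 279·1 + 178·4 + 416·5 + 218·3 = 3725
B: 279·2 + 178·5 + 416·3 + 218·1 = 2914
E: 279·4 + 178·3 + 416·2 + 218·5 = 3572
A has the highest Borda score (3725).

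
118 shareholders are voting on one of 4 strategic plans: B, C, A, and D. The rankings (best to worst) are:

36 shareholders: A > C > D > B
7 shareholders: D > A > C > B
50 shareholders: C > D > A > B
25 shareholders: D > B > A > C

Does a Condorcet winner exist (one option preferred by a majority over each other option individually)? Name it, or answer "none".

Checking pairwise contests:
C beats B 93–25.
A beats C 68–50.
D beats A 82–36.
C beats D 86–32.
Every option loses at least one head-to-head, so there is no Condorcet winner.

none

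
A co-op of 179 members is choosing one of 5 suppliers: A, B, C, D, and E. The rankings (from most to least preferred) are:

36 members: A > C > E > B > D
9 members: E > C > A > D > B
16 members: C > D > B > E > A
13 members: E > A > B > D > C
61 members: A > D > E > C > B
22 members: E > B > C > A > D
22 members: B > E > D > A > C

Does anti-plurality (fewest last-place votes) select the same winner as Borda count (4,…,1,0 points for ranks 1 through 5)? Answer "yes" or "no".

no

Anti-plurality — last-place votes: A 16, B 70, C 35, D 58, E 0. Winner: E.
Borda — scores: A 489, B 248, C 304, D 297, E 452. Winner: A.
The two methods disagree.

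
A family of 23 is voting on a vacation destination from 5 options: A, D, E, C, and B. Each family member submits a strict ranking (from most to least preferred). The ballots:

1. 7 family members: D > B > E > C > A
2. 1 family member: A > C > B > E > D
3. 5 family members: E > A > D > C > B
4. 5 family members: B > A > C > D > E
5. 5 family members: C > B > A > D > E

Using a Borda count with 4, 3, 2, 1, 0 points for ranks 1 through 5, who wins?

A: 7·0 + 1·4 + 5·3 + 5·3 + 5·2 = 44
D: 7·4 + 1·0 + 5·2 + 5·1 + 5·1 = 48
E: 7·2 + 1·1 + 5·4 + 5·0 + 5·0 = 35
C: 7·1 + 1·3 + 5·1 + 5·2 + 5·4 = 45
B: 7·3 + 1·2 + 5·0 + 5·4 + 5·3 = 58
B has the highest Borda score (58).

B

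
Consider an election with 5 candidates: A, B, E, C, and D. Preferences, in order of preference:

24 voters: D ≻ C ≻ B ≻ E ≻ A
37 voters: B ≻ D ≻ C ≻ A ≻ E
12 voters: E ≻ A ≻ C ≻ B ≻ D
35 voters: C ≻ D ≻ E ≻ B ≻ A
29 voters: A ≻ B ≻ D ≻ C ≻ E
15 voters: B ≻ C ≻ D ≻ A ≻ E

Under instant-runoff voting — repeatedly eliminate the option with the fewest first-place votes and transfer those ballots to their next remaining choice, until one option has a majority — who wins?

B

Round 1: A 29, B 52, E 12, C 35, D 24. Eliminate E.
Round 2: A 41, B 52, C 35, D 24. Eliminate D.
Round 3: A 41, B 52, C 59. Eliminate A.
Round 4: B 81, C 71. B has a majority.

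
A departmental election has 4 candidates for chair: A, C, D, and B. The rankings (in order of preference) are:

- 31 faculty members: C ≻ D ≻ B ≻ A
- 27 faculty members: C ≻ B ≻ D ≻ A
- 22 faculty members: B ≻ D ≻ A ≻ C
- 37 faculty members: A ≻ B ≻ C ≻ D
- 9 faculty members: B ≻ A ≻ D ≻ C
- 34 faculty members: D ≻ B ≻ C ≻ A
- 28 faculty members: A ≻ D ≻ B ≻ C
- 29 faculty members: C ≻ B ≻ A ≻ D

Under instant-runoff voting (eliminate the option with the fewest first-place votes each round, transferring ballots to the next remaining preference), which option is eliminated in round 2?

Round 1: A 65, C 87, D 34, B 31. Eliminate B.
Round 2: A 74, C 87, D 56. Eliminate D.

D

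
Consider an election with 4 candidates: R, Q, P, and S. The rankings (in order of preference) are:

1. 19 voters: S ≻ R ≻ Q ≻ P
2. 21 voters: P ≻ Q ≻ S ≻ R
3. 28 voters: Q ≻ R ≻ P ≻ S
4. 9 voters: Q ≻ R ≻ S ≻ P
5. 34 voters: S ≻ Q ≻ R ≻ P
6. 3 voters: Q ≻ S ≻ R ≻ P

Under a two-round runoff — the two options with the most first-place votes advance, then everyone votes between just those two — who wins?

Round 1 first-place votes: R 0, Q 40, P 21, S 53.
S and Q advance.
Runoff: S is preferred to Q by 53 voters; Q by 61.
Q wins the runoff.

Q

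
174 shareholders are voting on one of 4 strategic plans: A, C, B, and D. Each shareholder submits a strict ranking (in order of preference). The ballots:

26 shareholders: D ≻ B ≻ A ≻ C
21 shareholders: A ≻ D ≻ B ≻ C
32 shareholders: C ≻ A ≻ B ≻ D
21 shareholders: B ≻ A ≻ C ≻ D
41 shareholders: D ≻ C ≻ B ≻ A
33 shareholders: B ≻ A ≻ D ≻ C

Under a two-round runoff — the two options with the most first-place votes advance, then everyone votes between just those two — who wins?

Round 1 first-place votes: A 21, C 32, B 54, D 67.
D and B advance.
Runoff: D is preferred to B by 88 voters; B by 86.
D wins the runoff.

D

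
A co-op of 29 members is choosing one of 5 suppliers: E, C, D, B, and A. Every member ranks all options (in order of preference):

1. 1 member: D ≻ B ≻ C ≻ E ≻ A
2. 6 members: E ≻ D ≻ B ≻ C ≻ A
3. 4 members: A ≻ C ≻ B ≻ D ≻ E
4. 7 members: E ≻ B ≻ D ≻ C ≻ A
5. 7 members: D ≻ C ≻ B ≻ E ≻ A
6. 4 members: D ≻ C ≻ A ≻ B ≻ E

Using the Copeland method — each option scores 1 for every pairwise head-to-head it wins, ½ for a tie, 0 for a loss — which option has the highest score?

E: beats A; loses to C, D, and B → score 1.
C: beats E, B, and A; loses to D → score 3.
D: beats E, C, B, and A → score 4.
B: beats E and A; loses to C and D → score 2.
A: loses to E, C, D, and B → score 0.
D has the best pairwise record.

D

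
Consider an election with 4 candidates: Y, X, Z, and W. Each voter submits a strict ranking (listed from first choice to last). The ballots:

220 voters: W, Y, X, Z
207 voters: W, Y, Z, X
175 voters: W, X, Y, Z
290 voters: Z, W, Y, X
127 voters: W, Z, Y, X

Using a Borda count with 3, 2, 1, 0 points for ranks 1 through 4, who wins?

Y: 220·2 + 207·2 + 175·1 + 290·1 + 127·1 = 1446
X: 220·1 + 207·0 + 175·2 + 290·0 + 127·0 = 570
Z: 220·0 + 207·1 + 175·0 + 290·3 + 127·2 = 1331
W: 220·3 + 207·3 + 175·3 + 290·2 + 127·3 = 2767
W has the highest Borda score (2767).

W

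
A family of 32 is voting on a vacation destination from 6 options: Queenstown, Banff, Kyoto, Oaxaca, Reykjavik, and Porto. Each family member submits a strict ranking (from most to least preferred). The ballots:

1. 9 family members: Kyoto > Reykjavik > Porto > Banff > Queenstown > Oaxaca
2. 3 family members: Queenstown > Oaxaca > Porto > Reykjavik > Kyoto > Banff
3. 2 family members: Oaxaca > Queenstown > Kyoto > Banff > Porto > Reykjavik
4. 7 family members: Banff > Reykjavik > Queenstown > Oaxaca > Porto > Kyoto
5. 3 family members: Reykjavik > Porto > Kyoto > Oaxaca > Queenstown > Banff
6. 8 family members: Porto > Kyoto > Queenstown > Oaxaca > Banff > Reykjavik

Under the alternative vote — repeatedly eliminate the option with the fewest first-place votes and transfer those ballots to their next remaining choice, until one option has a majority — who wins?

Round 1: Queenstown 3, Banff 7, Kyoto 9, Oaxaca 2, Reykjavik 3, Porto 8. Eliminate Oaxaca.
Round 2: Queenstown 5, Banff 7, Kyoto 9, Reykjavik 3, Porto 8. Eliminate Reykjavik.
Round 3: Queenstown 5, Banff 7, Kyoto 9, Porto 11. Eliminate Queenstown.
Round 4: Banff 7, Kyoto 11, Porto 14. Eliminate Banff.
Round 5: Kyoto 11, Porto 21. Porto has a majority.

Porto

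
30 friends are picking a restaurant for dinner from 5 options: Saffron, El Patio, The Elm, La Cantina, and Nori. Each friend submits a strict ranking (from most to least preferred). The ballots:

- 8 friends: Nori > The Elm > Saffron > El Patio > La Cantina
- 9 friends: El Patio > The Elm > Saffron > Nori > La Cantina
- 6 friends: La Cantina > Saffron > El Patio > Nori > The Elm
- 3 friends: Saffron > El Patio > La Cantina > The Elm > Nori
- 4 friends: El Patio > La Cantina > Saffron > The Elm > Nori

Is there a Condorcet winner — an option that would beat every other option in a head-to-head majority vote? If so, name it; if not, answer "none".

Checking pairwise contests:
The Elm beats Saffron 17–13.
Saffron beats El Patio 17–13.
El Patio beats The Elm 22–8.
Saffron beats La Cantina 20–10.
Saffron beats Nori 22–8.
Every option loses at least one head-to-head, so there is no Condorcet winner.

none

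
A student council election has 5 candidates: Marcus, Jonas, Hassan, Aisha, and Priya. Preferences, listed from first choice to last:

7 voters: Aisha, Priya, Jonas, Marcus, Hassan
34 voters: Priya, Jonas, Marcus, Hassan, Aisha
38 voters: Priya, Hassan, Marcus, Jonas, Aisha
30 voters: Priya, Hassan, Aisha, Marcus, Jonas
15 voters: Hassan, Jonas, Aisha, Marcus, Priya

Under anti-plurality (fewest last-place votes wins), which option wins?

Last-place votes: Marcus 0, Jonas 30, Hassan 7, Aisha 72, Priya 15.
Marcus is ranked last by the fewest voters, so Marcus wins.

Marcus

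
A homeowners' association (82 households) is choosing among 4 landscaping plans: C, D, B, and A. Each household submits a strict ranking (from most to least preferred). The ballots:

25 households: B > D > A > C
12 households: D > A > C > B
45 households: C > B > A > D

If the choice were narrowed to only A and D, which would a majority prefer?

A

Voters preferring A to D: 45; preferring D to A: 37.
A wins the head-to-head.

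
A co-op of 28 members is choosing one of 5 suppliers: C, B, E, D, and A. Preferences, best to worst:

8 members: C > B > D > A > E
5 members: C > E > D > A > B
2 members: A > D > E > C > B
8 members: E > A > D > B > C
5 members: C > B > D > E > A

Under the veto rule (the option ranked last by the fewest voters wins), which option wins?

D

Last-place votes: C 8, B 7, E 8, D 0, A 5.
D is ranked last by the fewest voters, so D wins.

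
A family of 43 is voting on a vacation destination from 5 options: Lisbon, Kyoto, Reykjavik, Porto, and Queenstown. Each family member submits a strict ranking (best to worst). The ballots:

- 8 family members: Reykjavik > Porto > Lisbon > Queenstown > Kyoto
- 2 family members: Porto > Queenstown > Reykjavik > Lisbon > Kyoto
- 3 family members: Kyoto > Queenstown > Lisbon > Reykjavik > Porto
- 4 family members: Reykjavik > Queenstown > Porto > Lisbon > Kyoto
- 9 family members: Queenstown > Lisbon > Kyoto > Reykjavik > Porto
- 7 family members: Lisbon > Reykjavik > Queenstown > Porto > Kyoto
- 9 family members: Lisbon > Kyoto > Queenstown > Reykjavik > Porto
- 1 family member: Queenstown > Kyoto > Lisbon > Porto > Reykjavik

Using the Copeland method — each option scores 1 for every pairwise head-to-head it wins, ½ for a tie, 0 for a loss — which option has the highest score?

Lisbon: beats Kyoto, Reykjavik, Porto, and Queenstown → score 4.
Kyoto: beats Reykjavik and Porto; loses to Lisbon and Queenstown → score 2.
Reykjavik: beats Porto; loses to Lisbon, Kyoto, and Queenstown → score 1.
Porto: loses to Lisbon, Kyoto, Reykjavik, and Queenstown → score 0.
Queenstown: beats Kyoto, Reykjavik, and Porto; loses to Lisbon → score 3.
Lisbon has the best pairwise record.

Lisbon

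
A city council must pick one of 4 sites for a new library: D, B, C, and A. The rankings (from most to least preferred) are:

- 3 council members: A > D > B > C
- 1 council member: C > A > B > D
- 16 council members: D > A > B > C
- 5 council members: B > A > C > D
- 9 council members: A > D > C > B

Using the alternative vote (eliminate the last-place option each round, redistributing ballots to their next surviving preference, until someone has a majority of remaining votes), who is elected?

Round 1: D 16, B 5, C 1, A 12. Eliminate C.
Round 2: D 16, B 5, A 13. Eliminate B.
Round 3: D 16, A 18. A has a majority.

A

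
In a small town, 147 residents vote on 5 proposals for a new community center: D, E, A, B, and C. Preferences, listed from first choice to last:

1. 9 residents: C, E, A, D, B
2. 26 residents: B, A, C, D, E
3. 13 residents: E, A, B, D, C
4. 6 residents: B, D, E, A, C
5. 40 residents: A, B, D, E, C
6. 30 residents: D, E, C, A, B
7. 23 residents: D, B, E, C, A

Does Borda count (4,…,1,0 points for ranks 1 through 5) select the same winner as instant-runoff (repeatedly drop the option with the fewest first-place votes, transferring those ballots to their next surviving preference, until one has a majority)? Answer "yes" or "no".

no

Borda — scores: D 358, E 267, A 331, B 343, C 171. Winner: D.
Instant-runoff — R1 D 53, E 13, A 40, B 32, C 9 (C out); R2 D 53, E 22, A 40, B 32 (E out); R3 D 53, A 62, B 32 (B out); R4 D 59, A 88 (A winner). Winner: A.
The two methods disagree.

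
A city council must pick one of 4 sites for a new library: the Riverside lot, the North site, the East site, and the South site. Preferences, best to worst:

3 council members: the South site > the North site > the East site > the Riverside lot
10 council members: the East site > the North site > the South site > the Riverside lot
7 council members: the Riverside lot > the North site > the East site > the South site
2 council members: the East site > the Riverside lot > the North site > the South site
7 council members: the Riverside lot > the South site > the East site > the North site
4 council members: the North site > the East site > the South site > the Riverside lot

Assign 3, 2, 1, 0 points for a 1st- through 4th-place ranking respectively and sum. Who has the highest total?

the East site

the Riverside lot: 3·0 + 10·0 + 7·3 + 2·2 + 7·3 + 4·0 = 46
the North site: 3·2 + 10·2 + 7·2 + 2·1 + 7·0 + 4·3 = 54
the East site: 3·1 + 10·3 + 7·1 + 2·3 + 7·1 + 4·2 = 61
the South site: 3·3 + 10·1 + 7·0 + 2·0 + 7·2 + 4·1 = 37
the East site has the highest Borda score (61).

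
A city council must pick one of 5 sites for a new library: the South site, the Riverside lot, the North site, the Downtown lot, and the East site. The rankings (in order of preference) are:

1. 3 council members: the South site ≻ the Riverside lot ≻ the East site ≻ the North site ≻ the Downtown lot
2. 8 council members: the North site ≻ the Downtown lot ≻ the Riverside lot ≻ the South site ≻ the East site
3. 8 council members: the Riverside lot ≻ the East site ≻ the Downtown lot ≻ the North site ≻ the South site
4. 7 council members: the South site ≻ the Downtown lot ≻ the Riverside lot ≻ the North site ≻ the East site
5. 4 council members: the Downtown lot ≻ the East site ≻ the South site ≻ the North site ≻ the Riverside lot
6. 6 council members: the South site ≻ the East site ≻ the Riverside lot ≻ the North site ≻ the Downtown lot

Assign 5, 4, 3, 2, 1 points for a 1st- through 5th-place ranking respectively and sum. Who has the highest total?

the Riverside lot

the South site: 3·5 + 8·2 + 8·1 + 7·5 + 4·3 + 6·5 = 116
the Riverside lot: 3·4 + 8·3 + 8·5 + 7·3 + 4·1 + 6·3 = 119
the North site: 3·2 + 8·5 + 8·2 + 7·2 + 4·2 + 6·2 = 96
the Downtown lot: 3·1 + 8·4 + 8·3 + 7·4 + 4·5 + 6·1 = 113
the East site: 3·3 + 8·1 + 8·4 + 7·1 + 4·4 + 6·4 = 96
the Riverside lot has the highest Borda score (119).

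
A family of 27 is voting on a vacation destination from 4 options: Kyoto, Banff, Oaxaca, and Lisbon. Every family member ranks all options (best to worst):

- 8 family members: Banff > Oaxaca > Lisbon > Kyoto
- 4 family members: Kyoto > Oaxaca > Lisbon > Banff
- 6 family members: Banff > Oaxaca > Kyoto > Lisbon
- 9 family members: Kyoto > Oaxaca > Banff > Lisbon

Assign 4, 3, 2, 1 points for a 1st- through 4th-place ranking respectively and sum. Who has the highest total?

Oaxaca

Kyoto: 8·1 + 4·4 + 6·2 + 9·4 = 72
Banff: 8·4 + 4·1 + 6·4 + 9·2 = 78
Oaxaca: 8·3 + 4·3 + 6·3 + 9·3 = 81
Lisbon: 8·2 + 4·2 + 6·1 + 9·1 = 39
Oaxaca has the highest Borda score (81).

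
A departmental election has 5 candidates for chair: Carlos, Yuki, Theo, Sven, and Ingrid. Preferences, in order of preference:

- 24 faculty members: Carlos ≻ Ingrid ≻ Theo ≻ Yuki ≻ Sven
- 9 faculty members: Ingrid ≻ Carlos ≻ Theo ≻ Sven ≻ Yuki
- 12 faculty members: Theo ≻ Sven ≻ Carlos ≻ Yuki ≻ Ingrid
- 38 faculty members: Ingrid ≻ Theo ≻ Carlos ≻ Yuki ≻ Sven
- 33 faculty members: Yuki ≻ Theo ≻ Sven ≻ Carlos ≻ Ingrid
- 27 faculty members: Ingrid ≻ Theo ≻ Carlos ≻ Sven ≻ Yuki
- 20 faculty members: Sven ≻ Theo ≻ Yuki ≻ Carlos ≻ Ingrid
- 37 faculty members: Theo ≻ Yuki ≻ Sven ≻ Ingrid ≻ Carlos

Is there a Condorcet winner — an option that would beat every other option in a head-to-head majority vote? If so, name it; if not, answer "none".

Theo

Theo vs Carlos: 167–33 for Theo.
Theo vs Yuki: 167–33 for Theo.
Theo vs Sven: 180–20 for Theo.
Theo vs Ingrid: 102–98 for Theo.
Theo beats every other option head-to-head.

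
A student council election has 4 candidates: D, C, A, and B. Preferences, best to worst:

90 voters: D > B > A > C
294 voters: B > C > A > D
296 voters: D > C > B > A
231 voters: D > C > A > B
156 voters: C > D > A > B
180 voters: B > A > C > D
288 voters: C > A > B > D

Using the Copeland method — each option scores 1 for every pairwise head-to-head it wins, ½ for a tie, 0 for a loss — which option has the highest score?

D: beats A and B; loses to C → score 2.
C: beats D, A, and B → score 3.
A: loses to D, C, and B → score 0.
B: beats A; loses to D and C → score 1.
C has the best pairwise record.

C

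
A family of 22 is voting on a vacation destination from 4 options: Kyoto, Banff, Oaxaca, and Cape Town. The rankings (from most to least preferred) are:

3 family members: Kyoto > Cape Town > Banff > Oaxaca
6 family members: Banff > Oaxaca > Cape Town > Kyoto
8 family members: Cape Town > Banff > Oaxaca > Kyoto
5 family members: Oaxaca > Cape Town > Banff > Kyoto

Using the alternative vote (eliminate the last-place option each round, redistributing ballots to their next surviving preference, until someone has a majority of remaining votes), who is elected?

Cape Town

Round 1: Kyoto 3, Banff 6, Oaxaca 5, Cape Town 8. Eliminate Kyoto.
Round 2: Banff 6, Oaxaca 5, Cape Town 11. Eliminate Oaxaca.
Round 3: Banff 6, Cape Town 16. Cape Town has a majority.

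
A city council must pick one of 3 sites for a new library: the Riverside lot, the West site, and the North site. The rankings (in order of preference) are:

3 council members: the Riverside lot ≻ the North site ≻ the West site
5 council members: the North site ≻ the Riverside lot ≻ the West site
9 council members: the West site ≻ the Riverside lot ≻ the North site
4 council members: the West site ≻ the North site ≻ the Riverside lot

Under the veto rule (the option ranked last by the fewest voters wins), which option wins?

the Riverside lot

Last-place votes: the Riverside lot 4, the West site 8, the North site 9.
the Riverside lot is ranked last by the fewest voters, so the Riverside lot wins.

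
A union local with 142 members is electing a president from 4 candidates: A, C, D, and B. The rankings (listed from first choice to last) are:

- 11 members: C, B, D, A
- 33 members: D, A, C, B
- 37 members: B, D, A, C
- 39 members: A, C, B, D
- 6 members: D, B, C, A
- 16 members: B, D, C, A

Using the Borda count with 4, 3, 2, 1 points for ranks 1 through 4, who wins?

D

A: 11·1 + 33·3 + 37·2 + 39·4 + 6·1 + 16·1 = 362
C: 11·4 + 33·2 + 37·1 + 39·3 + 6·2 + 16·2 = 308
D: 11·2 + 33·4 + 37·3 + 39·1 + 6·4 + 16·3 = 376
B: 11·3 + 33·1 + 37·4 + 39·2 + 6·3 + 16·4 = 374
D has the highest Borda score (376).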